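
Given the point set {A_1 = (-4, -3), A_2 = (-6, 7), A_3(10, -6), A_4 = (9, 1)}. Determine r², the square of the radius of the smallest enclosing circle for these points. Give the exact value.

The minimum enclosing circle of a finite set is fixed by two of the points (as a diameter) or three (as a circumcircle).
The farthest pair is A_2–A_3 with squared distance 425. The circle on this segment as diameter has centre (2, 0.5) and r² = 425/4 = 106.25.
Check A_1: distance² to centre = 48.25 ≤ 106.25, so it lies inside.
All remaining points lie in this disk, and no smaller disk contains both endpoints, so this is the minimum enclosing circle.

106.25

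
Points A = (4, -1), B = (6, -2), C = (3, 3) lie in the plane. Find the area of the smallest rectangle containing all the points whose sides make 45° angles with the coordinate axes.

12

In coordinates u = x + y, v = x − y the rectangle is axis-aligned; the map (x,y)→(u,v) scales areas by 2.
u-values: 3, 4, 6; range = 6 − 3 = 3.
v-values: 5, 8, 0; range = 8 − 0 = 8.
Area = (3 × 8) / 2 = 12.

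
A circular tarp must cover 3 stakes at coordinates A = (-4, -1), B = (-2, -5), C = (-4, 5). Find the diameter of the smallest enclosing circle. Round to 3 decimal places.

Side lengths²: AB² = 20, AC² = 36, BC² = 104.
Since BC² = 104 ≥ 36 + 20 = 56, the angle opposite BC is not acute, so the smallest enclosing circle has BC as diameter.
Centre = midpoint of BC = (-3, 0), r² = 104/4 = 26.
Diameter = 2r = 2√26 ≈ 10.198.

10.198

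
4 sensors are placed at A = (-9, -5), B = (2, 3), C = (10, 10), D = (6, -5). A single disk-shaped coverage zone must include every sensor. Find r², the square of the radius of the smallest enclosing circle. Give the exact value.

146.5

The minimum enclosing circle of a finite set is fixed by two of the points (as a diameter) or three (as a circumcircle).
The farthest pair is A–C with squared distance 586. The circle on this segment as diameter has centre (0.5, 2.5) and r² = 586/4 = 146.5.
Check B: distance² to centre = 2.5 ≤ 146.5, so it lies inside.
All remaining points lie in this disk, and no smaller disk contains both endpoints, so this is the minimum enclosing circle.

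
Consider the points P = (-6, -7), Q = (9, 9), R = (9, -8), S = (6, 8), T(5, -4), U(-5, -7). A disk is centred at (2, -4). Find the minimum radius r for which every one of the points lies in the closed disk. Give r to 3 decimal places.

14.765

The required radius is the distance from (2, -4) to the farthest point.
Squared distances: 73, 218, 65, 160, 9, 58.
Maximum is 218, attained at Q.
r = √218 ≈ 14.765.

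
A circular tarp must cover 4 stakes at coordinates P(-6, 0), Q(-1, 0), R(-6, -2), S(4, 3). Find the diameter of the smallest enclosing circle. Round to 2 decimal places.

By Welzl's lemma the MEC is supported by two points (diametrically opposite) or three points (on a circumcircle).
The farthest pair is R–S with squared distance 125. The circle on this segment as diameter has centre (-1, 0.5) and r² = 125/4 = 31.25.
Check P: distance² to centre = 25.25 ≤ 31.25, so it lies inside.
All remaining points lie in this disk, and no smaller disk contains both endpoints, so this is the minimum enclosing circle.
Diameter = 2r = 2√(31.25) ≈ 11.18.

11.18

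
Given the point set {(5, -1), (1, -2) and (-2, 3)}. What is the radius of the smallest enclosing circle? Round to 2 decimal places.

4.03

Call the three points A, B, C in the order given.
Side lengths²: AB² = 17, AC² = 65, BC² = 34.
Since AC² = 65 ≥ 34 + 17 = 51, the angle opposite AC is not acute, so the smallest enclosing circle has AC as diameter.
Centre = midpoint of AC = (1.5, 1), r² = 65/4 = 16.25.
r = √(16.25) ≈ 4.03.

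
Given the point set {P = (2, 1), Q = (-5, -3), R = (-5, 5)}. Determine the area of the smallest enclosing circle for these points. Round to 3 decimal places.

Side lengths²: PQ² = 65, PR² = 65, QR² = 64.
Since PR² = 65 < 65 + 64 = 129, the triangle is acute, so the smallest enclosing circle is the circumcircle.
Circumcentre = (-37/14, 1), r² = 4225/196.
Area = π·r² = π·4225/196 ≈ 67.721.

67.721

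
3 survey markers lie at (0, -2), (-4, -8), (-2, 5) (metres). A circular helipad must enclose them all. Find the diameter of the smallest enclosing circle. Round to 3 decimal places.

13.153

Call the three points A, B, C in the order given.
Side lengths²: AB² = 52, AC² = 53, BC² = 173.
Since BC² = 173 ≥ 53 + 52 = 105, the angle opposite BC is not acute, so the smallest enclosing circle has BC as diameter.
Centre = midpoint of BC = (-3, -1.5), r² = 173/4 = 43.25.
Diameter = 2r = 2√(43.25) ≈ 13.153.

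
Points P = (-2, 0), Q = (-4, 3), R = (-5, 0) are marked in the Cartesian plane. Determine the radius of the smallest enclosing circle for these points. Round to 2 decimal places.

Side lengths²: PQ² = 13, PR² = 9, QR² = 10.
Since PQ² = 13 < 10 + 9 = 19, the triangle is acute, so the smallest enclosing circle is the circumcircle.
Circumcentre = (-3.5, 7/6), r² = 65/18.
r = √(65/18) ≈ 1.90.

1.90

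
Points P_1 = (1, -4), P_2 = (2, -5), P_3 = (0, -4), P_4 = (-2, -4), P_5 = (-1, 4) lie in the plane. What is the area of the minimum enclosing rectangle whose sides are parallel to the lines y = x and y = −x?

In coordinates u = x + y, v = x − y the rectangle is axis-aligned; the map (x,y)→(u,v) scales areas by 2.
u-values: -3, -3, -4, -6, 3; range = 3 − (-6) = 9.
v-values: 5, 7, 4, 2, -5; range = 7 − (-5) = 12.
Area = (9 × 12) / 2 = 54.

54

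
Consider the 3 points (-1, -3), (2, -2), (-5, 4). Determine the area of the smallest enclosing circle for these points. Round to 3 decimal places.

Call the three points A, B, C in the order given.
Side lengths²: AB² = 10, AC² = 65, BC² = 85.
Since BC² = 85 ≥ 65 + 10 = 75, the angle opposite BC is not acute, so the smallest enclosing circle has BC as diameter.
Centre = midpoint of BC = (-1.5, 1), r² = 85/4 = 21.25.
Area = π·r² = π·21.25 ≈ 66.759.

66.759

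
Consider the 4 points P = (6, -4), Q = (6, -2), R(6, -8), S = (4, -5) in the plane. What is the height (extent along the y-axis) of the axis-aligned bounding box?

max y = -2, min y = -8, so height = 6.

6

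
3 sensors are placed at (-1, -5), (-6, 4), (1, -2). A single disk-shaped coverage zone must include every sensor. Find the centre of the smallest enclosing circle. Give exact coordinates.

(-3.5, -0.5)

Call the three points A, B, C in the order given.
Side lengths²: AB² = 106, AC² = 13, BC² = 85.
Since AB² = 106 ≥ 85 + 13 = 98, the angle opposite AB is not acute, so the smallest enclosing circle has AB as diameter.
Centre = midpoint of AB = (-3.5, -0.5), r² = 106/4 = 26.5.
Centre = (-3.5, -0.5).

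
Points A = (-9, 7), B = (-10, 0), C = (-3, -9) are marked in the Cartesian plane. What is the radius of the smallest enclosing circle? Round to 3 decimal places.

8.544

Side lengths²: AB² = 50, AC² = 292, BC² = 130.
Since AC² = 292 ≥ 130 + 50 = 180, the angle opposite AC is not acute, so the smallest enclosing circle has AC as diameter.
Centre = midpoint of AC = (-6, -1), r² = 292/4 = 73.
r = √73 ≈ 8.544.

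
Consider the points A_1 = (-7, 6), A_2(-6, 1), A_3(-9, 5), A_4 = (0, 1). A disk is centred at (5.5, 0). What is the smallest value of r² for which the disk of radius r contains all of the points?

The required radius is the distance from (5.5, 0) to the farthest point.
Squared distances: 192.25, 133.25, 235.25, 31.25.
Maximum is 235.25, attained at A_3.

235.25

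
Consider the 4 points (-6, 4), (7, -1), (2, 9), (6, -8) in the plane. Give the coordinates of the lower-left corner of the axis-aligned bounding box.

(-6, -8)

x-range [-6, 7], y-range [-8, 9].
The lower-left corner is (-6, -8).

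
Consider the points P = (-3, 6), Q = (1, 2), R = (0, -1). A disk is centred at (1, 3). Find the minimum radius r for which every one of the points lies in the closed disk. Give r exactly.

5

The required radius is the distance from (1, 3) to the farthest point.
Squared distances: 25, 1, 17.
Maximum is 25, attained at P.
r = √25 = 5.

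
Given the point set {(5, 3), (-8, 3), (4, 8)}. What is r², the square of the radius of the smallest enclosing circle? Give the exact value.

43.94

Call the three points A, B, C in the order given.
Side lengths²: AB² = 169, AC² = 26, BC² = 169.
Since BC² = 169 < 169 + 26 = 195, the triangle is acute, so the smallest enclosing circle is the circumcircle.
Circumcentre = (-1.5, 4.3), r² = 43.94.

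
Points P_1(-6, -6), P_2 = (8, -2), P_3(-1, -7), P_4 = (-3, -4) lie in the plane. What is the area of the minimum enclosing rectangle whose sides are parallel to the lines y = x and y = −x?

90

In coordinates u = x + y, v = x − y the rectangle is axis-aligned; the map (x,y)→(u,v) scales areas by 2.
u-values: -12, 6, -8, -7; range = 6 − (-12) = 18.
v-values: 0, 10, 6, 1; range = 10 − 0 = 10.
Area = (18 × 10) / 2 = 90.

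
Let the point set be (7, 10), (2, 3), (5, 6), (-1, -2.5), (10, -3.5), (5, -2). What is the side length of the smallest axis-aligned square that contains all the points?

The bounding box has width 11 and height 13.5.
An axis-aligned square enclosing the set must have side ≥ max(width, height).
So the minimum side is max(11, 13.5) = 13.5.

13.5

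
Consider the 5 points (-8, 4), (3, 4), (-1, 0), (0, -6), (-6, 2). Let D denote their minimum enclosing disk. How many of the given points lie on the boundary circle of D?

3

The minimum enclosing circle of a finite set is fixed by two of the points (as a diameter) or three (as a circumcircle).
The minimum enclosing circle is determined by three boundary points: (-8, 4), (3, 4), (0, -6).
Their circumcentre is (-2.5, 0.2) with r² = 44.69.
The farthest remaining point (-6, 2) is at distance² 15.49 ≤ 44.69.
The points at distance exactly r from the centre are (-8, 4), (3, 4), (0, -6) — 3 points.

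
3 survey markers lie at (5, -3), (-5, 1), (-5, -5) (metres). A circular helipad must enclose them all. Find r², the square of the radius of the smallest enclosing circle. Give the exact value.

Call the three points A, B, C in the order given.
Side lengths²: AB² = 116, AC² = 104, BC² = 36.
Since AB² = 116 < 104 + 36 = 140, the triangle is acute, so the smallest enclosing circle is the circumcircle.
Circumcentre = (-0.4, -2), r² = 30.16.

30.16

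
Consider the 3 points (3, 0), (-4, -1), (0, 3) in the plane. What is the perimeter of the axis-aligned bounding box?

Width = max x − min x = 3 − (-4) = 7.
Height = max y − min y = 3 − (-1) = 4.
Perimeter = 2(7 + 4) = 22.

22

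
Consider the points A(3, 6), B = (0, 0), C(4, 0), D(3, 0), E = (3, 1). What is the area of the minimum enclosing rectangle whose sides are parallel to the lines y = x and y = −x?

31.5

In coordinates u = x + y, v = x − y the rectangle is axis-aligned; the map (x,y)→(u,v) scales areas by 2.
u-values: 9, 0, 4, 3, 4; range = 9 − 0 = 9.
v-values: -3, 0, 4, 3, 2; range = 4 − (-3) = 7.
Area = (9 × 7) / 2 = 31.5.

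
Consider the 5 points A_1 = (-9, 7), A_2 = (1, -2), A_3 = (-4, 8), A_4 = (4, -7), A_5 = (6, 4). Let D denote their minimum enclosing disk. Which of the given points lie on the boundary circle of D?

A_1, A_4

The minimum enclosing circle of a finite set is fixed by two of the points (as a diameter) or three (as a circumcircle).
The farthest pair is A_1–A_4 with squared distance 365. The circle on this segment as diameter has centre (-2.5, 0) and r² = 365/4 = 91.25.
Check A_2: distance² to centre = 16.25 ≤ 91.25, so it lies inside.
All remaining points lie in this disk, and no smaller disk contains both endpoints, so this is the minimum enclosing circle.
The points at distance exactly r from the centre are A_1, A_4 — 2 points.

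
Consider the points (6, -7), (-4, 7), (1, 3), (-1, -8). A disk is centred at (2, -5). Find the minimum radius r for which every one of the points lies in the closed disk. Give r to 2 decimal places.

13.42

The required radius is the distance from (2, -5) to the farthest point.
Squared distances: 20, 180, 65, 18.
Maximum is 180, attained at (-4, 7).
r = √180 ≈ 13.42.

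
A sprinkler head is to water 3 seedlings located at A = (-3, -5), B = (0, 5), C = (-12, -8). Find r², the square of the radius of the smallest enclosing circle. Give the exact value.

Side lengths²: AB² = 109, AC² = 90, BC² = 313.
Since BC² = 313 ≥ 109 + 90 = 199, the angle opposite BC is not acute, so the smallest enclosing circle has BC as diameter.
Centre = midpoint of BC = (-6, -1.5), r² = 313/4 = 78.25.

78.25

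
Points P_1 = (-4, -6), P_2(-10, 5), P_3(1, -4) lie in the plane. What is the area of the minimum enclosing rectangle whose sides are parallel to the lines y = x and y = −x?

70

In coordinates u = x + y, v = x − y the rectangle is axis-aligned; the map (x,y)→(u,v) scales areas by 2.
u-values: -10, -5, -3; range = -3 − (-10) = 7.
v-values: 2, -15, 5; range = 5 − (-15) = 20.
Area = (7 × 20) / 2 = 70.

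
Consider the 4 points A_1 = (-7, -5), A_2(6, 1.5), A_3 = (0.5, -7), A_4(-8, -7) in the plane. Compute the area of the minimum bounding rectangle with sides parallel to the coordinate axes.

x ranges over [-8, 6], width 14.
y ranges over [-7, 1.5], height 8.5.
Area = 14 × 8.5 = 119.

119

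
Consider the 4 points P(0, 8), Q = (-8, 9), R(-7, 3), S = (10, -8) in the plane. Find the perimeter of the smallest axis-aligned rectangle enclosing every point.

70

Width = max x − min x = 10 − (-8) = 18.
Height = max y − min y = 9 − (-8) = 17.
Perimeter = 2(18 + 17) = 70.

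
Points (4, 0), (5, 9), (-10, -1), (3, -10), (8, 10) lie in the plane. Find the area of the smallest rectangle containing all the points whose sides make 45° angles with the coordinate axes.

In coordinates u = x + y, v = x − y the rectangle is axis-aligned; the map (x,y)→(u,v) scales areas by 2.
u-values: 4, 14, -11, -7, 18; range = 18 − (-11) = 29.
v-values: 4, -4, -9, 13, -2; range = 13 − (-9) = 22.
Area = (29 × 22) / 2 = 319.

319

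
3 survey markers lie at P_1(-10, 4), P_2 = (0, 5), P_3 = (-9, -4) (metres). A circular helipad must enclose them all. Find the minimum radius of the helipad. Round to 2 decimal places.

Side lengths²: P_1P_2² = 101, P_1P_3² = 65, P_2P_3² = 162.
Since P_2P_3² = 162 < 101 + 65 = 166, the triangle is acute, so the smallest enclosing circle is the circumcircle.
Circumcentre = (-83/18, 11/18), r² = 6565/162.
r = √(6565/162) ≈ 6.37.

6.37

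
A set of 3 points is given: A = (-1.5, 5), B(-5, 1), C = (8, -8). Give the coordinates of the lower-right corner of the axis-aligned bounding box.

(8, -8)

x-range [-5, 8], y-range [-8, 5].
The lower-right corner is (8, -8).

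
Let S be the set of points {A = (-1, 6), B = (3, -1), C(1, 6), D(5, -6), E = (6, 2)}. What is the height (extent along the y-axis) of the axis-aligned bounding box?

max y = 6, min y = -6, so height = 12.

12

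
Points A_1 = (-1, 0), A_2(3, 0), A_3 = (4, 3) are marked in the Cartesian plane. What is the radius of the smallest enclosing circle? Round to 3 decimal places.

2.915

Side lengths²: A_1A_2² = 16, A_1A_3² = 34, A_2A_3² = 10.
Since A_1A_3² = 34 ≥ 16 + 10 = 26, the angle opposite A_1A_3 is not acute, so the smallest enclosing circle has A_1A_3 as diameter.
Centre = midpoint of A_1A_3 = (1.5, 1.5), r² = 34/4 = 8.5.
r = √(8.5) ≈ 2.915.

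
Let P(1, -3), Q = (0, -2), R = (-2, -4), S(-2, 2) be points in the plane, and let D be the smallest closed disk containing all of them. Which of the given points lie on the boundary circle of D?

P, R, S

The minimum enclosing circle of a finite set is fixed by two of the points (as a diameter) or three (as a circumcircle).
The minimum enclosing circle is determined by three boundary points: P, R, S.
Their circumcentre is (-4/3, -1) with r² = 85/9.
The farthest remaining point Q is at distance² 25/9 ≤ 85/9.
The points at distance exactly r from the centre are P, R, S — 3 points.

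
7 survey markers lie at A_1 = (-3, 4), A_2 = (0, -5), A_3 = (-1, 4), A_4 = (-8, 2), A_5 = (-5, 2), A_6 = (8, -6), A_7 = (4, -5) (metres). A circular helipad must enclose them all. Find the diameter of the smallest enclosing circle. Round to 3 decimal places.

17.889

The farthest pair is A_4–A_6 with squared distance 320. The circle on this segment as diameter has centre (0, -2) and r² = 320/4 = 80.
Check A_1: distance² to centre = 45 ≤ 80, so it lies inside.
All remaining points lie in this disk, and no smaller disk contains both endpoints, so this is the minimum enclosing circle.
Diameter = 2r = 2√80 ≈ 17.889.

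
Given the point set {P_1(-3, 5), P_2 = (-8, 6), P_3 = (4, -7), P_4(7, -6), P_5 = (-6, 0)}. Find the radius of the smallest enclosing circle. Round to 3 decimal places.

9.605

By Welzl's lemma the MEC is supported by two points (diametrically opposite) or three points (on a circumcircle).
The farthest pair is P_2–P_4 with squared distance 369. The circle on this segment as diameter has centre (-0.5, 0) and r² = 369/4 = 92.25.
Check P_1: distance² to centre = 31.25 ≤ 92.25, so it lies inside.
All remaining points lie in this disk, and no smaller disk contains both endpoints, so this is the minimum enclosing circle.
r = √(92.25) ≈ 9.605.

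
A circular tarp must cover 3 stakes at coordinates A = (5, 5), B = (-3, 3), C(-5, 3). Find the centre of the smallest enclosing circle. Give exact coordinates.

(0, 4)

Side lengths²: AB² = 68, AC² = 104, BC² = 4.
Since AC² = 104 ≥ 68 + 4 = 72, the angle opposite AC is not acute, so the smallest enclosing circle has AC as diameter.
Centre = midpoint of AC = (0, 4), r² = 104/4 = 26.
Centre = (0, 4).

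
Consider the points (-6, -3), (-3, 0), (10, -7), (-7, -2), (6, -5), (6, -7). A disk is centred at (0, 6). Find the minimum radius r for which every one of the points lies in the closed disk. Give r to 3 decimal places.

16.401

The required radius is the distance from (0, 6) to the farthest point.
Squared distances: 117, 45, 269, 113, 157, 205.
Maximum is 269, attained at (10, -7).
r = √269 ≈ 16.401.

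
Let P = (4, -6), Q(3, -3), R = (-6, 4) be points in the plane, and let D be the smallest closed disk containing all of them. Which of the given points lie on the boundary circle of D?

P, R

Side lengths²: PQ² = 10, PR² = 200, QR² = 130.
Since PR² = 200 ≥ 130 + 10 = 140, the angle opposite PR is not acute, so the smallest enclosing circle has PR as diameter.
Centre = midpoint of PR = (-1, -1), r² = 200/4 = 50.
The points at distance exactly r from the centre are P, R — 2 points.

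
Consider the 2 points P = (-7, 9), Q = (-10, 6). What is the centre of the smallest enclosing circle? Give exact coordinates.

(-8.5, 7.5)

The smallest circle enclosing two points has them as diameter endpoints.
Centre = midpoint = (-8.5, 7.5); r² = |PQ|²/4 = 18/4 = 4.5.
Centre = (-8.5, 7.5).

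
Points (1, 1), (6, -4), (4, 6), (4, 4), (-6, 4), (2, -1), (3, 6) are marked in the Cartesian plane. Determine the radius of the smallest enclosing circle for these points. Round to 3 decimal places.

7.211

The minimum enclosing circle of a finite set is fixed by two of the points (as a diameter) or three (as a circumcircle).
The farthest pair is (6, -4)–(-6, 4) with squared distance 208. The circle on this segment as diameter has centre (0, 0) and r² = 208/4 = 52.
Check (1, 1): distance² to centre = 2 ≤ 52, so it lies inside.
All remaining points lie in this disk, and no smaller disk contains both endpoints, so this is the minimum enclosing circle.
r = √52 ≈ 7.211.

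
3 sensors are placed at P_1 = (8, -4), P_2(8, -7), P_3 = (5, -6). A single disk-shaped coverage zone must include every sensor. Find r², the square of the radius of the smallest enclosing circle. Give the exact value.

65/18

Side lengths²: P_1P_2² = 9, P_1P_3² = 13, P_2P_3² = 10.
Since P_1P_3² = 13 < 10 + 9 = 19, the triangle is acute, so the smallest enclosing circle is the circumcircle.
Circumcentre = (41/6, -5.5), r² = 65/18.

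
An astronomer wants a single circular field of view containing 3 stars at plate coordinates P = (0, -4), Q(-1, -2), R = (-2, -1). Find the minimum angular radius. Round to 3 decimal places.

Side lengths²: PQ² = 5, PR² = 13, QR² = 2.
Since PR² = 13 ≥ 5 + 2 = 7, the angle opposite PR is not acute, so the smallest enclosing circle has PR as diameter.
Centre = midpoint of PR = (-1, -2.5), r² = 13/4 = 3.25.
r = √(3.25) ≈ 1.803.

1.803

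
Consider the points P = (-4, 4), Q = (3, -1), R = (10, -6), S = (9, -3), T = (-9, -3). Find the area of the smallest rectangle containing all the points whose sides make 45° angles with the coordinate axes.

216

In coordinates u = x + y, v = x − y the rectangle is axis-aligned; the map (x,y)→(u,v) scales areas by 2.
u-values: 0, 2, 4, 6, -12; range = 6 − (-12) = 18.
v-values: -8, 4, 16, 12, -6; range = 16 − (-8) = 24.
Area = (18 × 24) / 2 = 216.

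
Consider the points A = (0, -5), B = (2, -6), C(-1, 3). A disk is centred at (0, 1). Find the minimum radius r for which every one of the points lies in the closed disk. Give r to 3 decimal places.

The required radius is the distance from (0, 1) to the farthest point.
Squared distances: 36, 53, 5.
Maximum is 53, attained at B.
r = √53 ≈ 7.280.

7.280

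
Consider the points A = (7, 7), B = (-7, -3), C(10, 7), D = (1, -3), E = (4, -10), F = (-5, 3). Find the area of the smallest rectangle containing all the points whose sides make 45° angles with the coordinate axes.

297

In coordinates u = x + y, v = x − y the rectangle is axis-aligned; the map (x,y)→(u,v) scales areas by 2.
u-values: 14, -10, 17, -2, -6, -2; range = 17 − (-10) = 27.
v-values: 0, -4, 3, 4, 14, -8; range = 14 − (-8) = 22.
Area = (27 × 22) / 2 = 297.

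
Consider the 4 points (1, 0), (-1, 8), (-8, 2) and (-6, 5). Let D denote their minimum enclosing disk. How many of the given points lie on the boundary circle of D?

3

The minimum enclosing circle of a finite set is fixed by two of the points (as a diameter) or three (as a circumcircle).
The minimum enclosing circle is determined by three boundary points: (1, 0), (-1, 8), (-8, 2).
Their circumcentre is (-3, 3.25) with r² = 26.5625.
The farthest remaining point (-6, 5) is at distance² 12.0625 ≤ 26.5625.
The points at distance exactly r from the centre are (1, 0), (-1, 8), (-8, 2) — 3 points.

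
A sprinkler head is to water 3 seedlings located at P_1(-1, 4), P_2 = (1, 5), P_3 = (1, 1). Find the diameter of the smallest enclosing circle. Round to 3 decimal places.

Side lengths²: P_1P_2² = 5, P_1P_3² = 13, P_2P_3² = 16.
Since P_2P_3² = 16 < 13 + 5 = 18, the triangle is acute, so the smallest enclosing circle is the circumcircle.
Circumcentre = (0.75, 3), r² = 4.0625.
Diameter = 2r = 2√(4.0625) ≈ 4.031.

4.031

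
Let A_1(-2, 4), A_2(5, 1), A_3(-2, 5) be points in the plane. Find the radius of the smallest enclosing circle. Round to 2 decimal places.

Side lengths²: A_1A_2² = 58, A_1A_3² = 1, A_2A_3² = 65.
Since A_2A_3² = 65 ≥ 58 + 1 = 59, the angle opposite A_2A_3 is not acute, so the smallest enclosing circle has A_2A_3 as diameter.
Centre = midpoint of A_2A_3 = (1.5, 3), r² = 65/4 = 16.25.
r = √(16.25) ≈ 4.03.

4.03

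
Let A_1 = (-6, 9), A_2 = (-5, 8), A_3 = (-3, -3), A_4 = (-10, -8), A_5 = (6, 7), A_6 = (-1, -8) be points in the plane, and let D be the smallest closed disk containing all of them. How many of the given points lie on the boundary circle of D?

2

The farthest pair is A_4–A_5 with squared distance 481. The circle on this segment as diameter has centre (-2, -0.5) and r² = 481/4 = 120.25.
Check A_1: distance² to centre = 106.25 ≤ 120.25, so it lies inside.
All remaining points lie in this disk, and no smaller disk contains both endpoints, so this is the minimum enclosing circle.
The points at distance exactly r from the centre are A_4, A_5 — 2 points.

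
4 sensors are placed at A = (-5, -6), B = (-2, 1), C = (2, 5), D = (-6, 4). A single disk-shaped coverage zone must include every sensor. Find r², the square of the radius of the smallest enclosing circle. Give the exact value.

The minimum enclosing circle of a finite set is fixed by two of the points (as a diameter) or three (as a circumcircle).
The farthest pair is A–C with squared distance 170. The circle on this segment as diameter has centre (-1.5, -0.5) and r² = 170/4 = 42.5.
Check B: distance² to centre = 2.5 ≤ 42.5, so it lies inside.
All remaining points lie in this disk, and no smaller disk contains both endpoints, so this is the minimum enclosing circle.

42.5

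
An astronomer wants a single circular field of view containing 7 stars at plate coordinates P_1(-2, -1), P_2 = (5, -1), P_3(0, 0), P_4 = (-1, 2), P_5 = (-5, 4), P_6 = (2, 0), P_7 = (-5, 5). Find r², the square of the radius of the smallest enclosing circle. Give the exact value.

34

By Welzl's lemma the MEC is supported by two points (diametrically opposite) or three points (on a circumcircle).
The farthest pair is P_2–P_7 with squared distance 136. The circle on this segment as diameter has centre (0, 2) and r² = 136/4 = 34.
Check P_1: distance² to centre = 13 ≤ 34, so it lies inside.
All remaining points lie in this disk, and no smaller disk contains both endpoints, so this is the minimum enclosing circle.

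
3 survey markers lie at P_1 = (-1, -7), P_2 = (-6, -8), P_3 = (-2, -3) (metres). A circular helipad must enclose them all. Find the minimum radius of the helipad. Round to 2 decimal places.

Side lengths²: P_1P_2² = 26, P_1P_3² = 17, P_2P_3² = 41.
Since P_2P_3² = 41 < 26 + 17 = 43, the triangle is acute, so the smallest enclosing circle is the circumcircle.
Circumcentre = (-163/42, -235/42), r² = 9061/882.
r = √(9061/882) ≈ 3.21.

3.21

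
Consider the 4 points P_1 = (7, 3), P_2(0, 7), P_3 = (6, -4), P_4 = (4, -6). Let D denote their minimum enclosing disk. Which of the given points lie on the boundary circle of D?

P_2, P_4

The minimum enclosing circle of a finite set is fixed by two of the points (as a diameter) or three (as a circumcircle).
The farthest pair is P_2–P_4 with squared distance 185. The circle on this segment as diameter has centre (2, 0.5) and r² = 185/4 = 46.25.
Check P_1: distance² to centre = 31.25 ≤ 46.25, so it lies inside.
All remaining points lie in this disk, and no smaller disk contains both endpoints, so this is the minimum enclosing circle.
The points at distance exactly r from the centre are P_2, P_4 — 2 points.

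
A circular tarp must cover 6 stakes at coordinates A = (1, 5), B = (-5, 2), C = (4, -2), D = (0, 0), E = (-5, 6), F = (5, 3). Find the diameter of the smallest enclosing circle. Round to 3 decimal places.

12.042

By Welzl's lemma the MEC is supported by two points (diametrically opposite) or three points (on a circumcircle).
The farthest pair is C–E with squared distance 145. The circle on this segment as diameter has centre (-0.5, 2) and r² = 145/4 = 36.25.
Check A: distance² to centre = 11.25 ≤ 36.25, so it lies inside.
All remaining points lie in this disk, and no smaller disk contains both endpoints, so this is the minimum enclosing circle.
Diameter = 2r = 2√(36.25) ≈ 12.042.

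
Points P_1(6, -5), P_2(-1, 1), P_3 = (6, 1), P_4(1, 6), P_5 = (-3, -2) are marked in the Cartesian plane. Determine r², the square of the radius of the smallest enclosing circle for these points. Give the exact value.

The minimum enclosing circle is determined by three boundary points: P_1, P_4, P_5.
Their circumcentre is (19/7, 1/7) with r² = 1825/49.
The farthest remaining point P_2 is at distance² 712/49 ≤ 1825/49.

1825/49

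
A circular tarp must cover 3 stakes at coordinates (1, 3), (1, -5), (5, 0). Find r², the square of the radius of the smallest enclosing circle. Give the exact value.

Call the three points A, B, C in the order given.
Side lengths²: AB² = 64, AC² = 25, BC² = 41.
Since AB² = 64 < 41 + 25 = 66, the triangle is acute, so the smallest enclosing circle is the circumcircle.
Circumcentre = (1.125, -1), r² = 16.015625.

16.015625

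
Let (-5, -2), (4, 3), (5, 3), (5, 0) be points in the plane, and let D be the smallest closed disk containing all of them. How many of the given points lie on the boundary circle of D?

A smallest enclosing disk is always determined by at most three of the input points on its boundary.
The farthest pair is (-5, -2)–(5, 3) with squared distance 125. The circle on this segment as diameter has centre (0, 0.5) and r² = 125/4 = 31.25.
Check (4, 3): distance² to centre = 22.25 ≤ 31.25, so it lies inside.
All remaining points lie in this disk, and no smaller disk contains both endpoints, so this is the minimum enclosing circle.
The points at distance exactly r from the centre are (-5, -2), (5, 3) — 2 points.

2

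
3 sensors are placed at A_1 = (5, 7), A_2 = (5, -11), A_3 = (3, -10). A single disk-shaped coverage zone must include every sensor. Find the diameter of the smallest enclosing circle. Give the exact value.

18

Side lengths²: A_1A_2² = 324, A_1A_3² = 293, A_2A_3² = 5.
Since A_1A_2² = 324 ≥ 293 + 5 = 298, the angle opposite A_1A_2 is not acute, so the smallest enclosing circle has A_1A_2 as diameter.
Centre = midpoint of A_1A_2 = (5, -2), r² = 324/4 = 81.
Diameter = 2r = 2√81 = 18.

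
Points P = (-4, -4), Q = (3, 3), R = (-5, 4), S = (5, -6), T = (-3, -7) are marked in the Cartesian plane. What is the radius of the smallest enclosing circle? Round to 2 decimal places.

A smallest enclosing disk is always determined by at most three of the input points on its boundary.
The farthest pair is R–S with squared distance 200. The circle on this segment as diameter has centre (0, -1) and r² = 200/4 = 50.
Check P: distance² to centre = 25 ≤ 50, so it lies inside.
All remaining points lie in this disk, and no smaller disk contains both endpoints, so this is the minimum enclosing circle.
r = √50 ≈ 7.07.

7.07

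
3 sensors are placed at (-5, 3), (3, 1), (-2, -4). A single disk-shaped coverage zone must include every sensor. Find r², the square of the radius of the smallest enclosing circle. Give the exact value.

19.72

Call the three points A, B, C in the order given.
Side lengths²: AB² = 68, AC² = 58, BC² = 50.
Since AB² = 68 < 58 + 50 = 108, the triangle is acute, so the smallest enclosing circle is the circumcircle.
Circumcentre = (-1.4, 0.4), r² = 19.72.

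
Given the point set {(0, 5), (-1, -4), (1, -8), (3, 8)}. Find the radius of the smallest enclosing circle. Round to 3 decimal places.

By Welzl's lemma the MEC is supported by two points (diametrically opposite) or three points (on a circumcircle).
The farthest pair is (1, -8)–(3, 8) with squared distance 260. The circle on this segment as diameter has centre (2, 0) and r² = 260/4 = 65.
Check (0, 5): distance² to centre = 29 ≤ 65, so it lies inside.
All remaining points lie in this disk, and no smaller disk contains both endpoints, so this is the minimum enclosing circle.
r = √65 ≈ 8.062.

8.062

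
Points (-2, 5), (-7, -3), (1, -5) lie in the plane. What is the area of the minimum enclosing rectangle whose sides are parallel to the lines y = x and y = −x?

84.5

In coordinates u = x + y, v = x − y the rectangle is axis-aligned; the map (x,y)→(u,v) scales areas by 2.
u-values: 3, -10, -4; range = 3 − (-10) = 13.
v-values: -7, -4, 6; range = 6 − (-7) = 13.
Area = (13 × 13) / 2 = 84.5.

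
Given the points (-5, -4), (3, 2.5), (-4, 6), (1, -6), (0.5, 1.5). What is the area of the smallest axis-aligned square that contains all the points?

The bounding box has width 8 and height 12.
An axis-aligned square enclosing the set must have side ≥ max(width, height).
So the minimum side is max(8, 12) = 12.
Area = 12² = 144.

144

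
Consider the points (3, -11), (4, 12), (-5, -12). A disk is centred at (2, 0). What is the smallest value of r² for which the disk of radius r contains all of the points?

The required radius is the distance from (2, 0) to the farthest point.
Squared distances: 122, 148, 193.
Maximum is 193, attained at (-5, -12).

193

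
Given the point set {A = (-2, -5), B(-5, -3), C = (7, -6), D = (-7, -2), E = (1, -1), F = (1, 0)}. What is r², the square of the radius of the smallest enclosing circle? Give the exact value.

By Welzl's lemma the MEC is supported by two points (diametrically opposite) or three points (on a circumcircle).
The farthest pair is C–D with squared distance 212. The circle on this segment as diameter has centre (0, -4) and r² = 212/4 = 53.
Check A: distance² to centre = 5 ≤ 53, so it lies inside.
All remaining points lie in this disk, and no smaller disk contains both endpoints, so this is the minimum enclosing circle.

53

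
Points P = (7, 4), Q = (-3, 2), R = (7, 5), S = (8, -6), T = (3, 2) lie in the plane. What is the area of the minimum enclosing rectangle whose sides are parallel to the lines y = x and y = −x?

123.5

In coordinates u = x + y, v = x − y the rectangle is axis-aligned; the map (x,y)→(u,v) scales areas by 2.
u-values: 11, -1, 12, 2, 5; range = 12 − (-1) = 13.
v-values: 3, -5, 2, 14, 1; range = 14 − (-5) = 19.
Area = (13 × 19) / 2 = 123.5.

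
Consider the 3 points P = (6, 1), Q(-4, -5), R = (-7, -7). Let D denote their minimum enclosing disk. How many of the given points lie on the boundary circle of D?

Side lengths²: PQ² = 136, PR² = 233, QR² = 13.
Since PR² = 233 ≥ 136 + 13 = 149, the angle opposite PR is not acute, so the smallest enclosing circle has PR as diameter.
Centre = midpoint of PR = (-0.5, -3), r² = 233/4 = 58.25.
The points at distance exactly r from the centre are P, R — 2 points.

2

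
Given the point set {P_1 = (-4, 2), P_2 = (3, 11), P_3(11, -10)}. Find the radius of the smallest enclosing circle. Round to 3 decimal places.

Side lengths²: P_1P_2² = 130, P_1P_3² = 369, P_2P_3² = 505.
Since P_2P_3² = 505 ≥ 369 + 130 = 499, the angle opposite P_2P_3 is not acute, so the smallest enclosing circle has P_2P_3 as diameter.
Centre = midpoint of P_2P_3 = (7, 0.5), r² = 505/4 = 126.25.
r = √(126.25) ≈ 11.236.

11.236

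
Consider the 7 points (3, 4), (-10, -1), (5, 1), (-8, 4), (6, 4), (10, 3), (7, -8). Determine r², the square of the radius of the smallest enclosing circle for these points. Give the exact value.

105.625

The minimum enclosing circle of a finite set is fixed by two of the points (as a diameter) or three (as a circumcircle).
The minimum enclosing circle is determined by three boundary points: (-10, -1), (10, 3), (7, -8).
Their circumcentre is (0.25, -0.25) with r² = 105.625.
The farthest remaining point (-8, 4) is at distance² 86.125 ≤ 105.625.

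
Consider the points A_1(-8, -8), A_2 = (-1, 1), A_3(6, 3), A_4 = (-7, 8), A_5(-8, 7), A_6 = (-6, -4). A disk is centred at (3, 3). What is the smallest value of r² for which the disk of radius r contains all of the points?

The required radius is the distance from (3, 3) to the farthest point.
Squared distances: 242, 20, 9, 125, 137, 130.
Maximum is 242, attained at A_1.

242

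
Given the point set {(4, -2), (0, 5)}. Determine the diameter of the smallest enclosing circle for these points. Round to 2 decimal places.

The smallest circle enclosing two points has them as diameter endpoints.
Centre = midpoint = (2, 1.5); r² = |(4, -2)−(0, 5)|²/4 = 65/4 = 16.25.
Diameter = 2r = 2√(16.25) ≈ 8.06.

8.06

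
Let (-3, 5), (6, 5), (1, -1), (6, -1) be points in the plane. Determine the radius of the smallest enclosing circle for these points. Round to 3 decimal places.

By Welzl's lemma the MEC is supported by two points (diametrically opposite) or three points (on a circumcircle).
The farthest pair is (-3, 5)–(6, -1) with squared distance 117. The circle on this segment as diameter has centre (1.5, 2) and r² = 117/4 = 29.25.
Check (6, 5): distance² to centre = 29.25 ≤ 29.25, so it lies inside.
All remaining points lie in this disk, and no smaller disk contains both endpoints, so this is the minimum enclosing circle.
r = √(29.25) ≈ 5.408.

5.408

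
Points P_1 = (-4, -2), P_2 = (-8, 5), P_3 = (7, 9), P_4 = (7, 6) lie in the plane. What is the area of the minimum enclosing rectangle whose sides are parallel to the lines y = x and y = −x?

In coordinates u = x + y, v = x − y the rectangle is axis-aligned; the map (x,y)→(u,v) scales areas by 2.
u-values: -6, -3, 16, 13; range = 16 − (-6) = 22.
v-values: -2, -13, -2, 1; range = 1 − (-13) = 14.
Area = (22 × 14) / 2 = 154.

154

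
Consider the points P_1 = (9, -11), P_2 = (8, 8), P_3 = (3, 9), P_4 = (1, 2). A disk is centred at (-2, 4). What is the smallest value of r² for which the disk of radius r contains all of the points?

346

The required radius is the distance from (-2, 4) to the farthest point.
Squared distances: 346, 116, 50, 13.
Maximum is 346, attained at P_1.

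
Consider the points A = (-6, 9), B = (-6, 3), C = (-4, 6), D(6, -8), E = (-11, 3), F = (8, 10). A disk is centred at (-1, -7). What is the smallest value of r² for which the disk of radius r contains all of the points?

370

The required radius is the distance from (-1, -7) to the farthest point.
Squared distances: 281, 125, 178, 50, 200, 370.
Maximum is 370, attained at F.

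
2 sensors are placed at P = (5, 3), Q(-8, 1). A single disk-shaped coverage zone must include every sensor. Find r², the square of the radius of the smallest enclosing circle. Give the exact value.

43.25

The smallest circle enclosing two points has them as diameter endpoints.
Centre = midpoint = (-1.5, 2); r² = |PQ|²/4 = 173/4 = 43.25.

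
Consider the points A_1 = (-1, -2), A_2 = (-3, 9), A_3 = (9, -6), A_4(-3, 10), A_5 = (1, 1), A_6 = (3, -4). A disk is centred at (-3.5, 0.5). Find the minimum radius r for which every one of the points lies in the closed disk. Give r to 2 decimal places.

14.09

The required radius is the distance from (-3.5, 0.5) to the farthest point.
Squared distances: 12.5, 72.5, 198.5, 90.5, 20.5, 62.5.
Maximum is 198.5, attained at A_3.
r = √(198.5) ≈ 14.09.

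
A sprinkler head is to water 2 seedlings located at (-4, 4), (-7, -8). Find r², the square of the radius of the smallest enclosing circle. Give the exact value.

38.25

The smallest circle enclosing two points has them as diameter endpoints.
Centre = midpoint = (-5.5, -2); r² = |(-4, 4)−(-7, -8)|²/4 = 153/4 = 38.25.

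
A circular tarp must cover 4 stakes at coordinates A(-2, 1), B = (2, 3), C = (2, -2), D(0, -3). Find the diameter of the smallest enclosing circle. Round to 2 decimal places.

A smallest enclosing disk is always determined by at most three of the input points on its boundary.
The farthest pair is B–D with squared distance 40. The circle on this segment as diameter has centre (1, 0) and r² = 40/4 = 10.
Check A: distance² to centre = 10 ≤ 10, so it lies inside.
All remaining points lie in this disk, and no smaller disk contains both endpoints, so this is the minimum enclosing circle.
Diameter = 2r = 2√10 ≈ 6.32.

6.32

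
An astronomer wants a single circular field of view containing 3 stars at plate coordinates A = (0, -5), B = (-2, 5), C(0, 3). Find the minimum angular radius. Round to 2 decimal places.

Side lengths²: AB² = 104, AC² = 64, BC² = 8.
Since AB² = 104 ≥ 64 + 8 = 72, the angle opposite AB is not acute, so the smallest enclosing circle has AB as diameter.
Centre = midpoint of AB = (-1, 0), r² = 104/4 = 26.
r = √26 ≈ 5.10.

5.10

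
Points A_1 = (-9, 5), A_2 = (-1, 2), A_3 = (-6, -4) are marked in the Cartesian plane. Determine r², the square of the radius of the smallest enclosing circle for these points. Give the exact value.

22265/882

Side lengths²: A_1A_2² = 73, A_1A_3² = 90, A_2A_3² = 61.
Since A_1A_3² = 90 < 73 + 61 = 134, the triangle is acute, so the smallest enclosing circle is the circumcircle.
Circumcentre = (-83/14, 43/42), r² = 22265/882.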